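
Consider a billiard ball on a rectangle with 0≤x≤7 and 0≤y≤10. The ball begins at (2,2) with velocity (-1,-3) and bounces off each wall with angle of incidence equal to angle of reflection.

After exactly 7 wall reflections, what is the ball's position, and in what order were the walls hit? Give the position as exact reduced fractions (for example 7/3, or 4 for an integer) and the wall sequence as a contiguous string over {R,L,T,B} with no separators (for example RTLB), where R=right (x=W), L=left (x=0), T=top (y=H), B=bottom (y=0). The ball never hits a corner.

Final position: (2,0)
Wall sequence: BLTBRTB

1. t=2/3 → B at (4/3,0); v=(-1,3)
2. t=4/3 → L at (0,4); v=(1,3)
3. t=2 → T at (2,10); v=(1,-3)
4. t=10/3 → B at (16/3,0); v=(1,3)
5. t=5/3 → R at (7,5); v=(-1,3)
6. t=5/3 → T at (16/3,10); v=(-1,-3)
7. t=10/3 → B at (2,0); v=(-1,3)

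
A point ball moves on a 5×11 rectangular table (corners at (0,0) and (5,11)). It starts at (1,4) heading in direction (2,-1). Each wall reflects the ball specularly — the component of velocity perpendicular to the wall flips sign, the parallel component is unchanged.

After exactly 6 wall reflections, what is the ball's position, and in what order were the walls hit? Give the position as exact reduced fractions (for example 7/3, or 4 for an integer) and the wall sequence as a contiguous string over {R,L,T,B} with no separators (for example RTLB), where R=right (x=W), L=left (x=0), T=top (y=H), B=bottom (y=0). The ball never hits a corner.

1. t=2 → R at (5,2); v=(-2,-1)
2. t=2 → B at (1,0); v=(-2,1)
3. t=1/2 → L at (0,1/2); v=(2,1)
4. t=5/2 → R at (5,3); v=(-2,1)
5. t=5/2 → L at (0,11/2); v=(2,1)
6. t=5/2 → R at (5,8); v=(-2,1)

Final position: (5,8)
Wall sequence: RBLRLR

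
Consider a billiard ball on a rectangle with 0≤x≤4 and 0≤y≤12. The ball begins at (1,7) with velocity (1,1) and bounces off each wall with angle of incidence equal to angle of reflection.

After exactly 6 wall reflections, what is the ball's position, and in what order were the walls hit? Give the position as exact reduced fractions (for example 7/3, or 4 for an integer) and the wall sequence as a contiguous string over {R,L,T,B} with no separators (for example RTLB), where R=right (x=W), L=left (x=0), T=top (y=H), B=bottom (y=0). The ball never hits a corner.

1. t=3 → R at (4,10); v=(-1,1)
2. t=2 → T at (2,12); v=(-1,-1)
3. t=2 → L at (0,10); v=(1,-1)
4. t=4 → R at (4,6); v=(-1,-1)
5. t=4 → L at (0,2); v=(1,-1)
6. t=2 → B at (2,0); v=(1,1)

Final position: (2,0)
Wall sequence: RTLRLB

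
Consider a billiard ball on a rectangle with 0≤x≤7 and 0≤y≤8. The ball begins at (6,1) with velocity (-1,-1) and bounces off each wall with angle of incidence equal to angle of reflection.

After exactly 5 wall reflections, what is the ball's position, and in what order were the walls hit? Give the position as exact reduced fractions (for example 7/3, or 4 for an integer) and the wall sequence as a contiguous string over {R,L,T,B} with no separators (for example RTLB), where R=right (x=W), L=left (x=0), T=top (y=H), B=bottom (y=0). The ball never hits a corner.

Final position: (3,0)
Wall sequence: BLTRB

1. t=1 → B at (5,0); v=(-1,1)
2. t=5 → L at (0,5); v=(1,1)
3. t=3 → T at (3,8); v=(1,-1)
4. t=4 → R at (7,4); v=(-1,-1)
5. t=4 → B at (3,0); v=(-1,1)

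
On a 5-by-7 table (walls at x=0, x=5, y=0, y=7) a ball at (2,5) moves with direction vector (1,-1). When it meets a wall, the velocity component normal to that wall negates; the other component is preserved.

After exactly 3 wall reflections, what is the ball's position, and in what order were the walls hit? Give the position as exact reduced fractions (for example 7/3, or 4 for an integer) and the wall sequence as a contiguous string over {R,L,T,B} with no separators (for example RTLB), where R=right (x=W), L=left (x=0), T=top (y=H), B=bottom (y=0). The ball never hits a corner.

1. t=3 → R at (5,2); v=(-1,-1)
2. t=2 → B at (3,0); v=(-1,1)
3. t=3 → L at (0,3); v=(1,1)

Final position: (0,3)
Wall sequence: RBL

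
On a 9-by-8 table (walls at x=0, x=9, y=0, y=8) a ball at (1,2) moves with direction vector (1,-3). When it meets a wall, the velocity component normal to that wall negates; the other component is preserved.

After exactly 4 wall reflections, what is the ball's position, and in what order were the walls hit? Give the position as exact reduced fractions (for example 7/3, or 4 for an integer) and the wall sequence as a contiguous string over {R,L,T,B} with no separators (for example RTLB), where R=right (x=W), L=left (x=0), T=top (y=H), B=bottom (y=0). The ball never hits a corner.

1. t=2/3 → B at (5/3,0); v=(1,3)
2. t=8/3 → T at (13/3,8); v=(1,-3)
3. t=8/3 → B at (7,0); v=(1,3)
4. t=2 → R at (9,6); v=(-1,3)

Final position: (9,6)
Wall sequence: BTBR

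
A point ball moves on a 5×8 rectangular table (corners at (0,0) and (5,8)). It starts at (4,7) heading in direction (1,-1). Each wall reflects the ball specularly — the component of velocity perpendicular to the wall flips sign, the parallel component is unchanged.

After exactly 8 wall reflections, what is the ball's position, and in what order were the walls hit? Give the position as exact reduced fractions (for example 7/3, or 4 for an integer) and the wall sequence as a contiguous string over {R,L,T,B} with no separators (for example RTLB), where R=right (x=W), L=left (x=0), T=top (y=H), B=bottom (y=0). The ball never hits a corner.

1. t=1 → R at (5,6); v=(-1,-1)
2. t=5 → L at (0,1); v=(1,-1)
3. t=1 → B at (1,0); v=(1,1)
4. t=4 → R at (5,4); v=(-1,1)
5. t=4 → T at (1,8); v=(-1,-1)
6. t=1 → L at (0,7); v=(1,-1)
7. t=5 → R at (5,2); v=(-1,-1)
8. t=2 → B at (3,0); v=(-1,1)

Final position: (3,0)
Wall sequence: RLBRTLRB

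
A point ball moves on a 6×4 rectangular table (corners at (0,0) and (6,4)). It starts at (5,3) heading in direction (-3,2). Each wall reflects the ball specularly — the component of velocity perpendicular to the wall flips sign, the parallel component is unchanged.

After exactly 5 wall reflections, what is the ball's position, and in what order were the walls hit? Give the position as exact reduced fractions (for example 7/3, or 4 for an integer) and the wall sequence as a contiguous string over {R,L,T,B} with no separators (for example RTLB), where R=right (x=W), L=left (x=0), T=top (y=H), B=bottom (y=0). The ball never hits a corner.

1. t=1/2 → T at (7/2,4); v=(-3,-2)
2. t=7/6 → L at (0,5/3); v=(3,-2)
3. t=5/6 → B at (5/2,0); v=(3,2)
4. t=7/6 → R at (6,7/3); v=(-3,2)
5. t=5/6 → T at (7/2,4); v=(-3,-2)

Final position: (7/2,4)
Wall sequence: TLBRT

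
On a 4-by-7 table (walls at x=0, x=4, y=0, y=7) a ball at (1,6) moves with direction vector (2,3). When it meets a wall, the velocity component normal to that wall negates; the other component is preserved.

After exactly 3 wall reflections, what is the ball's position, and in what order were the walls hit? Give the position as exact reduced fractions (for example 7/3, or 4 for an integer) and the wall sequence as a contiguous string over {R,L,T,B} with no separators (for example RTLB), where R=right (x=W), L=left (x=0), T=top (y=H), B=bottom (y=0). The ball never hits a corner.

Final position: (5/3,0)
Wall sequence: TRB

1. t=1/3 → T at (5/3,7); v=(2,-3)
2. t=7/6 → R at (4,7/2); v=(-2,-3)
3. t=7/6 → B at (5/3,0); v=(-2,3)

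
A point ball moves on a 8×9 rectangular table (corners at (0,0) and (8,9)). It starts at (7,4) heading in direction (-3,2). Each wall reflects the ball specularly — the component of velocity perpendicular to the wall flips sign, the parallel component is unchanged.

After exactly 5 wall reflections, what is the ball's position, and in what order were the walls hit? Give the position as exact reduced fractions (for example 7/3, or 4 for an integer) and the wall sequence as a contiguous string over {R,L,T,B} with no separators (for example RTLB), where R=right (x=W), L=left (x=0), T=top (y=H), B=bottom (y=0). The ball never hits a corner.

Final position: (0,4/3)
Wall sequence: LTRBL

1. t=7/3 → L at (0,26/3); v=(3,2)
2. t=1/6 → T at (1/2,9); v=(3,-2)
3. t=5/2 → R at (8,4); v=(-3,-2)
4. t=2 → B at (2,0); v=(-3,2)
5. t=2/3 → L at (0,4/3); v=(3,2)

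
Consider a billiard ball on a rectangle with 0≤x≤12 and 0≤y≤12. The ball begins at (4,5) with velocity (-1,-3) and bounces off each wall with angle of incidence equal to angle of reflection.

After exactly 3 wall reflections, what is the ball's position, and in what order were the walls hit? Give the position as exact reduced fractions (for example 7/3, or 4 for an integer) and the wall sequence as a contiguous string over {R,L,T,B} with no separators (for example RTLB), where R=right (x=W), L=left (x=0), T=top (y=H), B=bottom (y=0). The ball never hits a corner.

Final position: (5/3,12)
Wall sequence: BLT

1. t=5/3 → B at (7/3,0); v=(-1,3)
2. t=7/3 → L at (0,7); v=(1,3)
3. t=5/3 → T at (5/3,12); v=(1,-3)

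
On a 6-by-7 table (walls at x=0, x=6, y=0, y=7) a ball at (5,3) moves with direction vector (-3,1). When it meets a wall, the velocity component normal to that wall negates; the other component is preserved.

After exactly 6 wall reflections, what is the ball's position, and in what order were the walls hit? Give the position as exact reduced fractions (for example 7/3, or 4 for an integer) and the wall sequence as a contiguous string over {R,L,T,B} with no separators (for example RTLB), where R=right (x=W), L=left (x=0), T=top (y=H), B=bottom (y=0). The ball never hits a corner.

Final position: (0,4/3)
Wall sequence: LRTLRL

1. t=5/3 → L at (0,14/3); v=(3,1)
2. t=2 → R at (6,20/3); v=(-3,1)
3. t=1/3 → T at (5,7); v=(-3,-1)
4. t=5/3 → L at (0,16/3); v=(3,-1)
5. t=2 → R at (6,10/3); v=(-3,-1)
6. t=2 → L at (0,4/3); v=(3,-1)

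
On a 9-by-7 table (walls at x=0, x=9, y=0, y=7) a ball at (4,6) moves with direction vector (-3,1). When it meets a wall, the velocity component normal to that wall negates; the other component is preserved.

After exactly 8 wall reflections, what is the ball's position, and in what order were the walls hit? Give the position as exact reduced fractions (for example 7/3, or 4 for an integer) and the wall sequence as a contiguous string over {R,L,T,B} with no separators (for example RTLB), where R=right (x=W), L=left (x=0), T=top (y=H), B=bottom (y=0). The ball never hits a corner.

1. t=1 → T at (1,7); v=(-3,-1)
2. t=1/3 → L at (0,20/3); v=(3,-1)
3. t=3 → R at (9,11/3); v=(-3,-1)
4. t=3 → L at (0,2/3); v=(3,-1)
5. t=2/3 → B at (2,0); v=(3,1)
6. t=7/3 → R at (9,7/3); v=(-3,1)
7. t=3 → L at (0,16/3); v=(3,1)
8. t=5/3 → T at (5,7); v=(3,-1)

Final position: (5,7)
Wall sequence: TLRLBRLT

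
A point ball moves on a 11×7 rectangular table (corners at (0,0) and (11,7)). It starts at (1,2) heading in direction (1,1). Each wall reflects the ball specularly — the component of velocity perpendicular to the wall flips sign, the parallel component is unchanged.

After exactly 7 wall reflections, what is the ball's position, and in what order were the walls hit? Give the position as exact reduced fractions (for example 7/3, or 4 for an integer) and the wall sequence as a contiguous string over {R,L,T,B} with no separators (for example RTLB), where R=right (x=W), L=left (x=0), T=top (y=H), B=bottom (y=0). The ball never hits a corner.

1. t=5 → T at (6,7); v=(1,-1)
2. t=5 → R at (11,2); v=(-1,-1)
3. t=2 → B at (9,0); v=(-1,1)
4. t=7 → T at (2,7); v=(-1,-1)
5. t=2 → L at (0,5); v=(1,-1)
6. t=5 → B at (5,0); v=(1,1)
7. t=6 → R at (11,6); v=(-1,1)

Final position: (11,6)
Wall sequence: TRBTLBR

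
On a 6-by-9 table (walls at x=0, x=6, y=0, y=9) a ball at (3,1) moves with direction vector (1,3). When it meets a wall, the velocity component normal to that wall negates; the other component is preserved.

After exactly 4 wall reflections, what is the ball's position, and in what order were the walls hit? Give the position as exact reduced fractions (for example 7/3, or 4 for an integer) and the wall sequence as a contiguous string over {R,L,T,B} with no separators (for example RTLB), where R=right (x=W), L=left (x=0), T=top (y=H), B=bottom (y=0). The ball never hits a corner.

1. t=8/3 → T at (17/3,9); v=(1,-3)
2. t=1/3 → R at (6,8); v=(-1,-3)
3. t=8/3 → B at (10/3,0); v=(-1,3)
4. t=3 → T at (1/3,9); v=(-1,-3)

Final position: (1/3,9)
Wall sequence: TRBT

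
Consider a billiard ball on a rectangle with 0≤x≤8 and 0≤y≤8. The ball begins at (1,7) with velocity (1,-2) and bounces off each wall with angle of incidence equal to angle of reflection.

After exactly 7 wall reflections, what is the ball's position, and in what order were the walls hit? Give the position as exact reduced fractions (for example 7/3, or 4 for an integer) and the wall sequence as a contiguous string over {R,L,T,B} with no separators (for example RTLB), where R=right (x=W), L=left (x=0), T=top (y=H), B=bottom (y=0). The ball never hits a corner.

Final position: (9/2,0)
Wall sequence: BRTBLTB

1. t=7/2 → B at (9/2,0); v=(1,2)
2. t=7/2 → R at (8,7); v=(-1,2)
3. t=1/2 → T at (15/2,8); v=(-1,-2)
4. t=4 → B at (7/2,0); v=(-1,2)
5. t=7/2 → L at (0,7); v=(1,2)
6. t=1/2 → T at (1/2,8); v=(1,-2)
7. t=4 → B at (9/2,0); v=(1,2)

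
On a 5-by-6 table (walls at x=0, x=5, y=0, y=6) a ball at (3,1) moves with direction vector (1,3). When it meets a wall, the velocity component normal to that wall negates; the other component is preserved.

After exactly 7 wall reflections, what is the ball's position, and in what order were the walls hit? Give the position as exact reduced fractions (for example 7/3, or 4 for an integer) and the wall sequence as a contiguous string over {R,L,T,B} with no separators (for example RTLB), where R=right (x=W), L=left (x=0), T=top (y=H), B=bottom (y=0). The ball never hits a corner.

1. t=5/3 → T at (14/3,6); v=(1,-3)
2. t=1/3 → R at (5,5); v=(-1,-3)
3. t=5/3 → B at (10/3,0); v=(-1,3)
4. t=2 → T at (4/3,6); v=(-1,-3)
5. t=4/3 → L at (0,2); v=(1,-3)
6. t=2/3 → B at (2/3,0); v=(1,3)
7. t=2 → T at (8/3,6); v=(1,-3)

Final position: (8/3,6)
Wall sequence: TRBTLBT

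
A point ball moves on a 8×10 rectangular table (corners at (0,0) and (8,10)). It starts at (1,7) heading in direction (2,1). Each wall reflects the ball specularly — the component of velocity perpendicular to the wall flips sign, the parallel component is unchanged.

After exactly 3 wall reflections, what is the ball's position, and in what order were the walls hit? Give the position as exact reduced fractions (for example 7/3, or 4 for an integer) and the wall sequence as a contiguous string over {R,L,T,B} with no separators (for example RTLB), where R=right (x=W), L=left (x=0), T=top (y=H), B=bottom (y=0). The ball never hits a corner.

Final position: (0,11/2)
Wall sequence: TRL

1. t=3 → T at (7,10); v=(2,-1)
2. t=1/2 → R at (8,19/2); v=(-2,-1)
3. t=4 → L at (0,11/2); v=(2,-1)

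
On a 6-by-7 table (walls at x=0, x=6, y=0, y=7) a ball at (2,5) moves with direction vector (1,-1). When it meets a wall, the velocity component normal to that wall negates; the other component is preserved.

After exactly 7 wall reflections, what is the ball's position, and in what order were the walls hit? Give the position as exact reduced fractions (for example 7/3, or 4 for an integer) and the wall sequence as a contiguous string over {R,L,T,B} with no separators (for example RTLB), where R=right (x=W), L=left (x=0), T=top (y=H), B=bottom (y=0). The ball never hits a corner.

1. t=4 → R at (6,1); v=(-1,-1)
2. t=1 → B at (5,0); v=(-1,1)
3. t=5 → L at (0,5); v=(1,1)
4. t=2 → T at (2,7); v=(1,-1)
5. t=4 → R at (6,3); v=(-1,-1)
6. t=3 → B at (3,0); v=(-1,1)
7. t=3 → L at (0,3); v=(1,1)

Final position: (0,3)
Wall sequence: RBLTRBL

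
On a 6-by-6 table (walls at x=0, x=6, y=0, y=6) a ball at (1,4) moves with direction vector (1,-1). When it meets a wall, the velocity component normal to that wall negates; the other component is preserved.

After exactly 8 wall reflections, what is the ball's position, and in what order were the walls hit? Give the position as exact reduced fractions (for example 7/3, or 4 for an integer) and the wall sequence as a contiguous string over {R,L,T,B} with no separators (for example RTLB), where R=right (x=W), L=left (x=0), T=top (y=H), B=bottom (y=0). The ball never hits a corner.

Final position: (0,5)
Wall sequence: BRTLBRTL

1. t=4 → B at (5,0); v=(1,1)
2. t=1 → R at (6,1); v=(-1,1)
3. t=5 → T at (1,6); v=(-1,-1)
4. t=1 → L at (0,5); v=(1,-1)
5. t=5 → B at (5,0); v=(1,1)
6. t=1 → R at (6,1); v=(-1,1)
7. t=5 → T at (1,6); v=(-1,-1)
8. t=1 → L at (0,5); v=(1,-1)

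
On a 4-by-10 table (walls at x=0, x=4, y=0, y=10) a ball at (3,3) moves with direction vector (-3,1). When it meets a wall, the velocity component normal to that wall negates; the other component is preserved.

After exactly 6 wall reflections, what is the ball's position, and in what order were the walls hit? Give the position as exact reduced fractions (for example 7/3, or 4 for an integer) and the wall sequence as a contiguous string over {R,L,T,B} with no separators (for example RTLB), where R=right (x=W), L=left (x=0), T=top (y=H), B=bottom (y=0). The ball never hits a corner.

1. t=1 → L at (0,4); v=(3,1)
2. t=4/3 → R at (4,16/3); v=(-3,1)
3. t=4/3 → L at (0,20/3); v=(3,1)
4. t=4/3 → R at (4,8); v=(-3,1)
5. t=4/3 → L at (0,28/3); v=(3,1)
6. t=2/3 → T at (2,10); v=(3,-1)

Final position: (2,10)
Wall sequence: LRLRLT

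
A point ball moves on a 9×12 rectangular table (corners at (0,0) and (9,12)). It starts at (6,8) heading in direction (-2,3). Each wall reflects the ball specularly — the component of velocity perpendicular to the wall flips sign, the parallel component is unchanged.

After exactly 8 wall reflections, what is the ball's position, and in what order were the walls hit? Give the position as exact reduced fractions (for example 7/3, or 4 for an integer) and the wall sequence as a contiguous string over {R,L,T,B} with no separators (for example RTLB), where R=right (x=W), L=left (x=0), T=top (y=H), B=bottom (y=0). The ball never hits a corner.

Final position: (9,19/2)
Wall sequence: TLBRTLBR

1. t=4/3 → T at (10/3,12); v=(-2,-3)
2. t=5/3 → L at (0,7); v=(2,-3)
3. t=7/3 → B at (14/3,0); v=(2,3)
4. t=13/6 → R at (9,13/2); v=(-2,3)
5. t=11/6 → T at (16/3,12); v=(-2,-3)
6. t=8/3 → L at (0,4); v=(2,-3)
7. t=4/3 → B at (8/3,0); v=(2,3)
8. t=19/6 → R at (9,19/2); v=(-2,3)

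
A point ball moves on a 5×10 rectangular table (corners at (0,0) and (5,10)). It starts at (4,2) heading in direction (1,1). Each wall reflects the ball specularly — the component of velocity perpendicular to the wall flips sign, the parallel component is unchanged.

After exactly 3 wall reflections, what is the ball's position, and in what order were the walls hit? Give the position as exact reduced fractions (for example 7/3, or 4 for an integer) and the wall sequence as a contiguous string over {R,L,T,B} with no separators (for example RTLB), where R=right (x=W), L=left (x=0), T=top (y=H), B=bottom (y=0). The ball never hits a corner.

1. t=1 → R at (5,3); v=(-1,1)
2. t=5 → L at (0,8); v=(1,1)
3. t=2 → T at (2,10); v=(1,-1)

Final position: (2,10)
Wall sequence: RLT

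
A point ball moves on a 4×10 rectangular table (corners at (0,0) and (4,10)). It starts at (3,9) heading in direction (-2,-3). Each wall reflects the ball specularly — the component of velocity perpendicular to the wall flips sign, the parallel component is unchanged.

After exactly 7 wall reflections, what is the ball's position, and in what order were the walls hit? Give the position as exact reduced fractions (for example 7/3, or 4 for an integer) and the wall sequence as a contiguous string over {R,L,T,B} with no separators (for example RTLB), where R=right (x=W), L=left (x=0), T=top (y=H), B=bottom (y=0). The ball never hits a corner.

1. t=3/2 → L at (0,9/2); v=(2,-3)
2. t=3/2 → B at (3,0); v=(2,3)
3. t=1/2 → R at (4,3/2); v=(-2,3)
4. t=2 → L at (0,15/2); v=(2,3)
5. t=5/6 → T at (5/3,10); v=(2,-3)
6. t=7/6 → R at (4,13/2); v=(-2,-3)
7. t=2 → L at (0,1/2); v=(2,-3)

Final position: (0,1/2)
Wall sequence: LBRLTRL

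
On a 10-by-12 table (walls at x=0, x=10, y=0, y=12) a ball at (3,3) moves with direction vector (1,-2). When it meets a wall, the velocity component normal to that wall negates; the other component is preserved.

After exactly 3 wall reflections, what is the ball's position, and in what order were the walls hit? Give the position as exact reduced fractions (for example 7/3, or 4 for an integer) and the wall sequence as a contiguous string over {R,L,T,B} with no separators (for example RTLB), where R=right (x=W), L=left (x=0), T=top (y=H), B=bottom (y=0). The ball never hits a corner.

1. t=3/2 → B at (9/2,0); v=(1,2)
2. t=11/2 → R at (10,11); v=(-1,2)
3. t=1/2 → T at (19/2,12); v=(-1,-2)

Final position: (19/2,12)
Wall sequence: BRT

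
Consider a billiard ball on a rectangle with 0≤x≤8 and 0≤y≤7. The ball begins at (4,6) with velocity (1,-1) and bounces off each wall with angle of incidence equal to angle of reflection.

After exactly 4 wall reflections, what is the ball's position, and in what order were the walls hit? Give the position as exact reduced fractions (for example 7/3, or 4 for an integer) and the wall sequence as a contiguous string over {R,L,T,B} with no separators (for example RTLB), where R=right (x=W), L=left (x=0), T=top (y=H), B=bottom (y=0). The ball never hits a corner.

1. t=4 → R at (8,2); v=(-1,-1)
2. t=2 → B at (6,0); v=(-1,1)
3. t=6 → L at (0,6); v=(1,1)
4. t=1 → T at (1,7); v=(1,-1)

Final position: (1,7)
Wall sequence: RBLT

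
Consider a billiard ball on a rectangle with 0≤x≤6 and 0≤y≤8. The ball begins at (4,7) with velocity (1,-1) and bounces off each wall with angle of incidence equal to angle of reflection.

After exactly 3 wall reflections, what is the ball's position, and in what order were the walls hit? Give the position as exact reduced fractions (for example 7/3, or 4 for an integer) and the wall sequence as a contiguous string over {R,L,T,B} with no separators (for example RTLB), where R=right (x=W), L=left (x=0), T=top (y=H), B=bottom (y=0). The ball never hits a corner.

1. t=2 → R at (6,5); v=(-1,-1)
2. t=5 → B at (1,0); v=(-1,1)
3. t=1 → L at (0,1); v=(1,1)

Final position: (0,1)
Wall sequence: RBL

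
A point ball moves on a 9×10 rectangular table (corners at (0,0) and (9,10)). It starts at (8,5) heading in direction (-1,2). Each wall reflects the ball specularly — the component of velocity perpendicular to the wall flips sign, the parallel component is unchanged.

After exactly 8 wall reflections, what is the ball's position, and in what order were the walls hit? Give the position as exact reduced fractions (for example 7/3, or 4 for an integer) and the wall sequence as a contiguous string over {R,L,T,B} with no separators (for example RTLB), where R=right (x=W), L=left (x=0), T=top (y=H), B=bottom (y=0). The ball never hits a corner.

1. t=5/2 → T at (11/2,10); v=(-1,-2)
2. t=5 → B at (1/2,0); v=(-1,2)
3. t=1/2 → L at (0,1); v=(1,2)
4. t=9/2 → T at (9/2,10); v=(1,-2)
5. t=9/2 → R at (9,1); v=(-1,-2)
6. t=1/2 → B at (17/2,0); v=(-1,2)
7. t=5 → T at (7/2,10); v=(-1,-2)
8. t=7/2 → L at (0,3); v=(1,-2)

Final position: (0,3)
Wall sequence: TBLTRBTL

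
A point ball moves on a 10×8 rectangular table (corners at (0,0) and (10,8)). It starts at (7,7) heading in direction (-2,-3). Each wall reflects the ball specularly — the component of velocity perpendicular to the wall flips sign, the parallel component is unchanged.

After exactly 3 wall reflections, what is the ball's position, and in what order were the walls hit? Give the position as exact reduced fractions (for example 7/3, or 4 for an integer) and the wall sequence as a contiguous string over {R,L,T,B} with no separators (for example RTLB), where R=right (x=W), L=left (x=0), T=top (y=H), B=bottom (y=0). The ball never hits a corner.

1. t=7/3 → B at (7/3,0); v=(-2,3)
2. t=7/6 → L at (0,7/2); v=(2,3)
3. t=3/2 → T at (3,8); v=(2,-3)

Final position: (3,8)
Wall sequence: BLT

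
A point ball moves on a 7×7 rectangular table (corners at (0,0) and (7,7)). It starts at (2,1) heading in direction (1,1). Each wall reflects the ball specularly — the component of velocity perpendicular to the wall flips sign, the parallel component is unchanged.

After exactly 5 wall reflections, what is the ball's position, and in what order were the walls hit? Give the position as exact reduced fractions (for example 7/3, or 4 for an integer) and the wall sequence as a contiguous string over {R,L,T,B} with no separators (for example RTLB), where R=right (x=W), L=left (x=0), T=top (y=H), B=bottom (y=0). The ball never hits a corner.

Final position: (7,6)
Wall sequence: RTLBR

1. t=5 → R at (7,6); v=(-1,1)
2. t=1 → T at (6,7); v=(-1,-1)
3. t=6 → L at (0,1); v=(1,-1)
4. t=1 → B at (1,0); v=(1,1)
5. t=6 → R at (7,6); v=(-1,1)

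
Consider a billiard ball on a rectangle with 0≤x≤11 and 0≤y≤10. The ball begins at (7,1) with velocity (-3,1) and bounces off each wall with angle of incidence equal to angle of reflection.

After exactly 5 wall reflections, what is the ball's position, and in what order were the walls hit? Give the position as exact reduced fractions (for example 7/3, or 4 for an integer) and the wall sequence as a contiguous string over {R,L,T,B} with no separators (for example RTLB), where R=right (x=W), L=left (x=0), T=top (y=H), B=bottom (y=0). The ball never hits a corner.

1. t=7/3 → L at (0,10/3); v=(3,1)
2. t=11/3 → R at (11,7); v=(-3,1)
3. t=3 → T at (2,10); v=(-3,-1)
4. t=2/3 → L at (0,28/3); v=(3,-1)
5. t=11/3 → R at (11,17/3); v=(-3,-1)

Final position: (11,17/3)
Wall sequence: LRTLR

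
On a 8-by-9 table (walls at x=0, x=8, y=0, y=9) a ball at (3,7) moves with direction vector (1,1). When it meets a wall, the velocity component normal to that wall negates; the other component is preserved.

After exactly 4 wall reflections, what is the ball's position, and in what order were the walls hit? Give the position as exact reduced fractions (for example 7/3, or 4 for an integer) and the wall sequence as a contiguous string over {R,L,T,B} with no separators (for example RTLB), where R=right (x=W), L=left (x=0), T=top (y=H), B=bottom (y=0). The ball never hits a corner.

Final position: (0,2)
Wall sequence: TRBL

1. t=2 → T at (5,9); v=(1,-1)
2. t=3 → R at (8,6); v=(-1,-1)
3. t=6 → B at (2,0); v=(-1,1)
4. t=2 → L at (0,2); v=(1,1)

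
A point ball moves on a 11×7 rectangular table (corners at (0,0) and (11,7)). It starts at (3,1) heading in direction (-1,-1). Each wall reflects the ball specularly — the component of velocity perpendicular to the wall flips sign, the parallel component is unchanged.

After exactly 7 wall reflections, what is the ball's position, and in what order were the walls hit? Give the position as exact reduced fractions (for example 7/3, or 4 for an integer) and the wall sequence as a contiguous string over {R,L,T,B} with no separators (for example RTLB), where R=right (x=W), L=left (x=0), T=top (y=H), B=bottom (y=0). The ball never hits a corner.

Final position: (0,4)
Wall sequence: BLTRBTL

1. t=1 → B at (2,0); v=(-1,1)
2. t=2 → L at (0,2); v=(1,1)
3. t=5 → T at (5,7); v=(1,-1)
4. t=6 → R at (11,1); v=(-1,-1)
5. t=1 → B at (10,0); v=(-1,1)
6. t=7 → T at (3,7); v=(-1,-1)
7. t=3 → L at (0,4); v=(1,-1)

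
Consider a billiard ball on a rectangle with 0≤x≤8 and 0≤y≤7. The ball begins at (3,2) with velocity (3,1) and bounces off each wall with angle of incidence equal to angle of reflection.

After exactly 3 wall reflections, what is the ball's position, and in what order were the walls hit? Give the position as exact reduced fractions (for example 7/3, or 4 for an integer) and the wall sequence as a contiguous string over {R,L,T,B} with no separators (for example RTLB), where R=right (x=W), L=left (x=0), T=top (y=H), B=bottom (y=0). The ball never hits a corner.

1. t=5/3 → R at (8,11/3); v=(-3,1)
2. t=8/3 → L at (0,19/3); v=(3,1)
3. t=2/3 → T at (2,7); v=(3,-1)

Final position: (2,7)
Wall sequence: RLT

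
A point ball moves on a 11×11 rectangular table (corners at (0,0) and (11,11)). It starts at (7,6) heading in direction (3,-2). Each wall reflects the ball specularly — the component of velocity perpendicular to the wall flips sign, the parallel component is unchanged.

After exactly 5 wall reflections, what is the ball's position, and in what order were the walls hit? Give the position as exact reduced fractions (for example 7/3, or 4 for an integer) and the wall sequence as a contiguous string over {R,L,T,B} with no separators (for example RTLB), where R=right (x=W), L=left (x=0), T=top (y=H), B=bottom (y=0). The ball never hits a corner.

Final position: (11,32/3)
Wall sequence: RBLTR

1. t=4/3 → R at (11,10/3); v=(-3,-2)
2. t=5/3 → B at (6,0); v=(-3,2)
3. t=2 → L at (0,4); v=(3,2)
4. t=7/2 → T at (21/2,11); v=(3,-2)
5. t=1/6 → R at (11,32/3); v=(-3,-2)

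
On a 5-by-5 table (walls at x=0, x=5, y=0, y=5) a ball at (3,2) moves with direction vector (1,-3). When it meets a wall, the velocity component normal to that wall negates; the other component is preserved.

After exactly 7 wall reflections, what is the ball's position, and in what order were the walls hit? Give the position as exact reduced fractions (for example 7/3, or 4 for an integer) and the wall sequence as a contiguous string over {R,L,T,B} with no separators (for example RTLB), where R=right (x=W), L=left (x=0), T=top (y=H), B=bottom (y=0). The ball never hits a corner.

1. t=2/3 → B at (11/3,0); v=(1,3)
2. t=4/3 → R at (5,4); v=(-1,3)
3. t=1/3 → T at (14/3,5); v=(-1,-3)
4. t=5/3 → B at (3,0); v=(-1,3)
5. t=5/3 → T at (4/3,5); v=(-1,-3)
6. t=4/3 → L at (0,1); v=(1,-3)
7. t=1/3 → B at (1/3,0); v=(1,3)

Final position: (1/3,0)
Wall sequence: BRTBTLB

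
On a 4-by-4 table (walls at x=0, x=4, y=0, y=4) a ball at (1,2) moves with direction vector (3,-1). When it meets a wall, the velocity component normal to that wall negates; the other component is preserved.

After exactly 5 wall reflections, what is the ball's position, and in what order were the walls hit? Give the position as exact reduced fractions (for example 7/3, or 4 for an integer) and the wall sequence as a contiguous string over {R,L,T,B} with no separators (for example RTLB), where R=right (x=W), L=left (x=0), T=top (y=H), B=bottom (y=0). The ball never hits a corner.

1. t=1 → R at (4,1); v=(-3,-1)
2. t=1 → B at (1,0); v=(-3,1)
3. t=1/3 → L at (0,1/3); v=(3,1)
4. t=4/3 → R at (4,5/3); v=(-3,1)
5. t=4/3 → L at (0,3); v=(3,1)

Final position: (0,3)
Wall sequence: RBLRL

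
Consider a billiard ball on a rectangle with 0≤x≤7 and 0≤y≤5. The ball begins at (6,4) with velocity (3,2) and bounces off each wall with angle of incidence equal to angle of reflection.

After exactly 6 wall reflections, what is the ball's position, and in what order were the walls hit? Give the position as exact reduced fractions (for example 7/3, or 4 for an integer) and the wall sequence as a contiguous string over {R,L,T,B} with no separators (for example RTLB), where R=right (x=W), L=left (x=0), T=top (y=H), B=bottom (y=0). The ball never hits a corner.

Final position: (11/2,5)
Wall sequence: RTLBRT

1. t=1/3 → R at (7,14/3); v=(-3,2)
2. t=1/6 → T at (13/2,5); v=(-3,-2)
3. t=13/6 → L at (0,2/3); v=(3,-2)
4. t=1/3 → B at (1,0); v=(3,2)
5. t=2 → R at (7,4); v=(-3,2)
6. t=1/2 → T at (11/2,5); v=(-3,-2)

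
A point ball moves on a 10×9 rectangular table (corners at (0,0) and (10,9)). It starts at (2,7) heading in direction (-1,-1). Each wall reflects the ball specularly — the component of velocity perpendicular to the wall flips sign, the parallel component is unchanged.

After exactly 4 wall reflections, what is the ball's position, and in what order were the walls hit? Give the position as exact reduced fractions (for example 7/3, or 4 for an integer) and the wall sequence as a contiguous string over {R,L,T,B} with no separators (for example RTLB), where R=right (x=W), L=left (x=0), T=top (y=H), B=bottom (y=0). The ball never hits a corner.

Final position: (6,9)
Wall sequence: LBRT

1. t=2 → L at (0,5); v=(1,-1)
2. t=5 → B at (5,0); v=(1,1)
3. t=5 → R at (10,5); v=(-1,1)
4. t=4 → T at (6,9); v=(-1,-1)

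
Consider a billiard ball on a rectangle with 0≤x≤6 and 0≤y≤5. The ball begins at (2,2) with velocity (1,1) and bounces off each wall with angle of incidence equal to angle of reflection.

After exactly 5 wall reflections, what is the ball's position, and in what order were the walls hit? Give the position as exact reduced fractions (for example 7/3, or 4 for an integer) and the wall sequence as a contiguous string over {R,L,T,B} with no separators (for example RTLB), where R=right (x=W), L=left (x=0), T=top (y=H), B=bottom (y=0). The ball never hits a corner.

Final position: (3,5)
Wall sequence: TRBLT

1. t=3 → T at (5,5); v=(1,-1)
2. t=1 → R at (6,4); v=(-1,-1)
3. t=4 → B at (2,0); v=(-1,1)
4. t=2 → L at (0,2); v=(1,1)
5. t=3 → T at (3,5); v=(1,-1)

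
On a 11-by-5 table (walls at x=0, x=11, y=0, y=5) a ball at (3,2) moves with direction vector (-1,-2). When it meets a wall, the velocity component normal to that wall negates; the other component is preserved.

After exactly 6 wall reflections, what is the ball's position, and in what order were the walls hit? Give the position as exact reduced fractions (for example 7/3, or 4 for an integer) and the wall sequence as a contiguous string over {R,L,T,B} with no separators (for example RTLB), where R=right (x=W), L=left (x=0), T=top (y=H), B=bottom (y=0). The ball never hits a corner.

Final position: (8,0)
Wall sequence: BLTBTB

1. t=1 → B at (2,0); v=(-1,2)
2. t=2 → L at (0,4); v=(1,2)
3. t=1/2 → T at (1/2,5); v=(1,-2)
4. t=5/2 → B at (3,0); v=(1,2)
5. t=5/2 → T at (11/2,5); v=(1,-2)
6. t=5/2 → B at (8,0); v=(1,2)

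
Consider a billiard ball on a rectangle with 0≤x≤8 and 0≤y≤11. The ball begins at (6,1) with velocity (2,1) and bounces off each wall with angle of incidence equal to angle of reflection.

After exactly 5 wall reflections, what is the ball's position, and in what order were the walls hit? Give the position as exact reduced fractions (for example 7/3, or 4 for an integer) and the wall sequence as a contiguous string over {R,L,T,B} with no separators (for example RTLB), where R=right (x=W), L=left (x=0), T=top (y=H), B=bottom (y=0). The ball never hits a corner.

Final position: (0,8)
Wall sequence: RLRTL

1. t=1 → R at (8,2); v=(-2,1)
2. t=4 → L at (0,6); v=(2,1)
3. t=4 → R at (8,10); v=(-2,1)
4. t=1 → T at (6,11); v=(-2,-1)
5. t=3 → L at (0,8); v=(2,-1)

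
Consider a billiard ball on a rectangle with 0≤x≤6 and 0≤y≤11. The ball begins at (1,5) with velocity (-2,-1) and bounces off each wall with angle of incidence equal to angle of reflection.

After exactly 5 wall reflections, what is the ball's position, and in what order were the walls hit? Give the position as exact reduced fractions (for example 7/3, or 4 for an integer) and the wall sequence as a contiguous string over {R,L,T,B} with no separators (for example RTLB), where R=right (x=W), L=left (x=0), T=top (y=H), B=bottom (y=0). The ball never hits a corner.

1. t=1/2 → L at (0,9/2); v=(2,-1)
2. t=3 → R at (6,3/2); v=(-2,-1)
3. t=3/2 → B at (3,0); v=(-2,1)
4. t=3/2 → L at (0,3/2); v=(2,1)
5. t=3 → R at (6,9/2); v=(-2,1)

Final position: (6,9/2)
Wall sequence: LRBLR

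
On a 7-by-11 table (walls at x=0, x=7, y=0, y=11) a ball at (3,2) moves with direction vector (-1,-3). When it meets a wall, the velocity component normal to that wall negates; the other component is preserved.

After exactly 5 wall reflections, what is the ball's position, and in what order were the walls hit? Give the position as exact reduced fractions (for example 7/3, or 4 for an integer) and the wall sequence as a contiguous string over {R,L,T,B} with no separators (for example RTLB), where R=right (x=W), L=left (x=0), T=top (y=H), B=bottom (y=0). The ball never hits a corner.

Final position: (7,6)
Wall sequence: BLTBR

1. t=2/3 → B at (7/3,0); v=(-1,3)
2. t=7/3 → L at (0,7); v=(1,3)
3. t=4/3 → T at (4/3,11); v=(1,-3)
4. t=11/3 → B at (5,0); v=(1,3)
5. t=2 → R at (7,6); v=(-1,3)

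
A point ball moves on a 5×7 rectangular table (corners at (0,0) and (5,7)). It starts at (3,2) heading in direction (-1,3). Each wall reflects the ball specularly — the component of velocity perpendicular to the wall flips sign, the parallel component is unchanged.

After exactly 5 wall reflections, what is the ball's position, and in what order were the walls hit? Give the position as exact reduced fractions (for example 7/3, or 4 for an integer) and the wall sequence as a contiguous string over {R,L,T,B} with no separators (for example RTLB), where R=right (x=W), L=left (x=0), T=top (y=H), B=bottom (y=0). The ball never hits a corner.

Final position: (5,2)
Wall sequence: TLBTR

1. t=5/3 → T at (4/3,7); v=(-1,-3)
2. t=4/3 → L at (0,3); v=(1,-3)
3. t=1 → B at (1,0); v=(1,3)
4. t=7/3 → T at (10/3,7); v=(1,-3)
5. t=5/3 → R at (5,2); v=(-1,-3)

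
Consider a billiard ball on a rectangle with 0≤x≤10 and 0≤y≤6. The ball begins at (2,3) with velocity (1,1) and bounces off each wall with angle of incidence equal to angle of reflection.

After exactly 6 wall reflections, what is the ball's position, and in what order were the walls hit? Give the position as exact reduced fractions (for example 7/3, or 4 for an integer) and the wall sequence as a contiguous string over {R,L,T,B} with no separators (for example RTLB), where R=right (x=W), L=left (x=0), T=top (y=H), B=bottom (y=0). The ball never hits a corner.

Final position: (3,0)
Wall sequence: TRBTLB

1. t=3 → T at (5,6); v=(1,-1)
2. t=5 → R at (10,1); v=(-1,-1)
3. t=1 → B at (9,0); v=(-1,1)
4. t=6 → T at (3,6); v=(-1,-1)
5. t=3 → L at (0,3); v=(1,-1)
6. t=3 → B at (3,0); v=(1,1)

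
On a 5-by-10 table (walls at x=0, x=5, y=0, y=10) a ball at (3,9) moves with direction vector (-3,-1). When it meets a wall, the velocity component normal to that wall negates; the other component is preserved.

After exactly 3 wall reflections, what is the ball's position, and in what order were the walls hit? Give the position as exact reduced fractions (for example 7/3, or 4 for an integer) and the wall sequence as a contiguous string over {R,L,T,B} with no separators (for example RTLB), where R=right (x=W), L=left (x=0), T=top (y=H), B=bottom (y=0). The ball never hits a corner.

Final position: (0,14/3)
Wall sequence: LRL

1. t=1 → L at (0,8); v=(3,-1)
2. t=5/3 → R at (5,19/3); v=(-3,-1)
3. t=5/3 → L at (0,14/3); v=(3,-1)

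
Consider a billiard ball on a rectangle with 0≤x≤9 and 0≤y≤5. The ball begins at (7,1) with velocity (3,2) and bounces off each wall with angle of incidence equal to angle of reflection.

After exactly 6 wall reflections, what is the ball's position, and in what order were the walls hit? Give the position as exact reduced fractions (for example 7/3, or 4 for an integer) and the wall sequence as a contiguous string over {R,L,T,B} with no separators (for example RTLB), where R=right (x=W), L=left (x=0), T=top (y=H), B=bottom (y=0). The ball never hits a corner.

Final position: (8,5)
Wall sequence: RTLBRT

1. t=2/3 → R at (9,7/3); v=(-3,2)
2. t=4/3 → T at (5,5); v=(-3,-2)
3. t=5/3 → L at (0,5/3); v=(3,-2)
4. t=5/6 → B at (5/2,0); v=(3,2)
5. t=13/6 → R at (9,13/3); v=(-3,2)
6. t=1/3 → T at (8,5); v=(-3,-2)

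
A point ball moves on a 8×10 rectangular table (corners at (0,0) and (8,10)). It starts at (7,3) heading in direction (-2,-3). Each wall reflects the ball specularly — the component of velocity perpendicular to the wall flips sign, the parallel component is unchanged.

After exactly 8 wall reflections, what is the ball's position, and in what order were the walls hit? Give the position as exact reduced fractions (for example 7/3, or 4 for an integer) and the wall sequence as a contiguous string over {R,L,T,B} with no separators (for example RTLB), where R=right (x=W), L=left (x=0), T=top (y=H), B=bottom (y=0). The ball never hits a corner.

1. t=1 → B at (5,0); v=(-2,3)
2. t=5/2 → L at (0,15/2); v=(2,3)
3. t=5/6 → T at (5/3,10); v=(2,-3)
4. t=19/6 → R at (8,1/2); v=(-2,-3)
5. t=1/6 → B at (23/3,0); v=(-2,3)
6. t=10/3 → T at (1,10); v=(-2,-3)
7. t=1/2 → L at (0,17/2); v=(2,-3)
8. t=17/6 → B at (17/3,0); v=(2,3)

Final position: (17/3,0)
Wall sequence: BLTRBTLB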